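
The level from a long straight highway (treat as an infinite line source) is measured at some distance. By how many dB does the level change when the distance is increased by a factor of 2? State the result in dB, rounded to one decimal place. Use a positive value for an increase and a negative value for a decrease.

A line source loses 3 dB per doubling of distance; generally ΔL = −10·log₁₀(r₂/r₁).
ΔL = −10·log₁₀(2) = -3.01 dB.

-3.0 dB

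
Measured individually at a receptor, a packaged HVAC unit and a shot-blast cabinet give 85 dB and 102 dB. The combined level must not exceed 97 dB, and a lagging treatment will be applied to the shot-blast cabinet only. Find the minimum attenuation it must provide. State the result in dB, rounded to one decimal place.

5.3 dB

Fixed contribution from the other source: Σ 10^(L/10) = 10^(85/10) = 3.162e+08 (85.00 dB).
To meet 97 dB overall, the treated shot-blast cabinet may contribute at most 10^(97/10) − 3.162e+08 = 4.696e+09, i.e. 96.72 dB.
So the shot-blast cabinet must be reduced from 102 to 96.72 dB: IL = 5.28 dB.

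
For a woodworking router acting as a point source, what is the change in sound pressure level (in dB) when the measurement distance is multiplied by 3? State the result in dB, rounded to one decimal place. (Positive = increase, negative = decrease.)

-9.5 dB

Point-source spreading: ΔL = −20·log₁₀(r₂/r₁).
ΔL = −20·log₁₀(3) = -9.54 dB.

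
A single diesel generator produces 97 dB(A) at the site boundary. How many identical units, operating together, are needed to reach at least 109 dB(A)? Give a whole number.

N identical sources give L₁ + 10·log₁₀ N, so require 10·log₁₀ N ≥ 109 − 97 = 12.0 dB.
N ≥ 10^(12.0/10) = 15.849, so N = 16.

16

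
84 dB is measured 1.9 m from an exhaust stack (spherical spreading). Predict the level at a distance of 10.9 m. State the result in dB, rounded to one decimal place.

68.8 dB

Point-source attenuation: ΔL = 20·log₁₀(r₂/r₁) = 20·log₁₀(10.9/1.9) = 15.173 dB.
L₂ = 84 − 20·log₁₀(10.9/1.9) = 84 − 15.173 = 68.83 dB.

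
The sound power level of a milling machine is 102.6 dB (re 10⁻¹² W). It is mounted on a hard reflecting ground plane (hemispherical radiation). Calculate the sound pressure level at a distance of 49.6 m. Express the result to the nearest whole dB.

L_p = L_w − 10·log₁₀(2π·r²) with r = 49.6 m.
2π·r² = 1.546e+04 m², 10·log₁₀ of that is 41.891 dB.
L_p = 102.6 − 41.891 = 60.71 dB.

61 dB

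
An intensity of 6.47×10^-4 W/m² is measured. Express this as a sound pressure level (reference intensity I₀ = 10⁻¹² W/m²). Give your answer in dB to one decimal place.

88.1 dB

I/I₀ = 6.47×10^-4/10⁻¹² = 6.47×10^8, and L = 10·log₁₀(I/I₀).
L = 10·(0.8109 + 8) = 88.11 dB.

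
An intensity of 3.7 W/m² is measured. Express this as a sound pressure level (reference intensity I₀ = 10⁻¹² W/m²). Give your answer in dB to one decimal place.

Dividing by I₀ shifts the exponent by 12: I/I₀ = 3.7×10^12.
L = 10·(0.5682 + 12) = 125.68 dB.

125.7 dB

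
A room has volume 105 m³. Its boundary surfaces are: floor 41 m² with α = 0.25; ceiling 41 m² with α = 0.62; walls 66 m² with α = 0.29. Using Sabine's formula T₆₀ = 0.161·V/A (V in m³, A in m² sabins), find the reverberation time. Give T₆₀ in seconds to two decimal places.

Summing Sᵢαᵢ: 41·0.25 + 41·0.62 + 66·0.29 = 54.81 m².
T₆₀ = 0.161 × 105 / 54.81 = 0.308 s.

0.31 s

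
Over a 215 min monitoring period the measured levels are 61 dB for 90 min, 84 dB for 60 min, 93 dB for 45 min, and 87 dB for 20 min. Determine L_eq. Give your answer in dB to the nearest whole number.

87 dB

The energy average is taken in the linear domain: L_eq = 10·log₁₀[(Σ tᵢ·10^(Lᵢ/10))/T], T = 215 min.
Σ tᵢ·10^(Lᵢ/10) = 90·10^(61/10) + 60·10^(84/10) + 45·10^(93/10) + 20·10^(87/10) = 1.150e+11.
L_eq = 10·log₁₀(1.150e+11/215) = 87.28 dB.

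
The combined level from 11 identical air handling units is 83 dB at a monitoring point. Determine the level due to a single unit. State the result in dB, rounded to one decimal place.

11 equal contributions raise the level by 10·log₁₀ 11 = 10.414 dB, so each unit alone gives 83 − 10.414.

72.6 dB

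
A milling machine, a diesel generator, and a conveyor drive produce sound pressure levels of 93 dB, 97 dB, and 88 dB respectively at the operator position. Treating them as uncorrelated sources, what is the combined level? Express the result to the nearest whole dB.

Incoherent sources combine by intensity addition: L_total = 10·log₁₀(Σ 10^(L_i/10)).
Σ 10^(L/10) = 10^(93/10) + 10^(97/10) + 10^(88/10) = 7.638e+09.
L_total = 10·log₁₀(7.638e+09) = 98.83 dB.

99 dB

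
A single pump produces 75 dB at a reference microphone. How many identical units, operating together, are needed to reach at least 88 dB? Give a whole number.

The shortfall is 88 − 75 = 13.0 dB, and N units add 10·log₁₀ N, so need 10·log₁₀ N ≥ 13.0.
N ≥ 10^(13.0/10) = 19.953, so N = 20.

20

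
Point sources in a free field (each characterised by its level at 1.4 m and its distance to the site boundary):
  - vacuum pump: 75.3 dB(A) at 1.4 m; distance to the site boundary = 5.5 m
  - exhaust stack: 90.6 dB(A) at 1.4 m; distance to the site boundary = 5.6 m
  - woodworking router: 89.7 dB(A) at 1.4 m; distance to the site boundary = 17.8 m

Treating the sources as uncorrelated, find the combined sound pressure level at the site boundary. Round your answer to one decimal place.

79.0 dB(A)

Propagate each source to the receiver with L = L_ref − 20·log₁₀(r/r_ref), then add intensities.
vacuum pump: 75.3 − 20·log₁₀(5.5/1.4) = 75.3 − 11.88 = 63.42 dB(A).
exhaust stack: 90.6 − 20·log₁₀(5.6/1.4) = 90.6 − 12.04 = 78.56 dB(A).
woodworking router: 89.7 − 20·log₁₀(17.8/1.4) = 89.7 − 22.09 = 67.61 dB(A).
Σ 10^(L/10) = 7.973e+07 → L_total = 10·log₁₀(7.973e+07) = 79.02 dB(A).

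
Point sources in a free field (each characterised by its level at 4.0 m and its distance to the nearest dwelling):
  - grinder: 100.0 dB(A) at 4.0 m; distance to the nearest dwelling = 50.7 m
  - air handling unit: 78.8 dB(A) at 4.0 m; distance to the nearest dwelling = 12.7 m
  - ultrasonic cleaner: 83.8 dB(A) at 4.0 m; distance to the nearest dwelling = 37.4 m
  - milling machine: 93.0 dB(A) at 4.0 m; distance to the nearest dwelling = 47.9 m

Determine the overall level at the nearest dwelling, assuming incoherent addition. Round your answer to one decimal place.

Propagate each source to the receiver with L = L_ref − 20·log₁₀(r/r_ref), then add intensities.
grinder: 100.0 − 20·log₁₀(50.7/4.0) = 100.0 − 22.06 = 77.94 dB(A).
air handling unit: 78.8 − 20·log₁₀(12.7/4.0) = 78.8 − 10.03 = 68.77 dB(A).
ultrasonic cleaner: 83.8 − 20·log₁₀(37.4/4.0) = 83.8 − 19.42 = 64.38 dB(A).
milling machine: 93.0 − 20·log₁₀(47.9/4.0) = 93.0 − 21.57 = 71.43 dB(A).
Σ 10^(L/10) = 8.643e+07 → L_total = 10·log₁₀(8.643e+07) = 79.37 dB(A).

79.4 dB(A)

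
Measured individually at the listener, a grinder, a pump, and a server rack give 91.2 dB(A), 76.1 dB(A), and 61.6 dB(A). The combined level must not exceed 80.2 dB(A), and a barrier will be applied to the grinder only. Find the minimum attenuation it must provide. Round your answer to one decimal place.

The untreated sources together contribute 10^(76.1/10) + 10^(61.6/10) = 4.218e+07, i.e. 76.25 dB(A).
To meet 80.2 dB(A) overall, the treated grinder may contribute at most 10^(80.2/10) − 4.218e+07 = 6.253e+07, i.e. 77.96 dB(A).
Required insertion loss = 91.2 − 77.96 = 13.24 dB.

13.2 dB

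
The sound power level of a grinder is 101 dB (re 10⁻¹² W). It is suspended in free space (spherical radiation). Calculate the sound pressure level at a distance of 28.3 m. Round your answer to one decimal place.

61.0 dB

Free-field spherical radiation: L_p = L_w − 10·log₁₀(4π·r²), r = 28.3 m.
4π·r² = 1.006e+04 m², 10·log₁₀ of that is 40.028 dB.
L_p = 101 − 40.028 = 60.97 dB.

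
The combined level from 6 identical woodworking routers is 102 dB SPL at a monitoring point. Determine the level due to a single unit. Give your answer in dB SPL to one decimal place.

Dividing the total intensity by 6 lowers the level by 10·log₁₀ 6 = 7.782 dB: L₁ = 102 − 7.782.

94.2 dB SPL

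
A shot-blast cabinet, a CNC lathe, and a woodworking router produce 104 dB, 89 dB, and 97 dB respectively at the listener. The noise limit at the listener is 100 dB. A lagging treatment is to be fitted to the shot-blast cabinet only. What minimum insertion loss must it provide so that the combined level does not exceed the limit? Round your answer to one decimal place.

The untreated sources together contribute 10^(89/10) + 10^(97/10) = 5.806e+09, i.e. 97.64 dB.
To meet 100 dB overall, the treated shot-blast cabinet may contribute at most 10^(100/10) − 5.806e+09 = 4.194e+09, i.e. 96.23 dB.
So the shot-blast cabinet must be reduced from 104 to 96.23 dB: IL = 7.77 dB.

7.8 dB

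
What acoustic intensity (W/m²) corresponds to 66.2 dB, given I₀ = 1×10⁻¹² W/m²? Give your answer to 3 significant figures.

L = 10·log₁₀(I/I₀) ⇒ I = I₀·10^(L/10) = 10⁻¹² × 10^6.62.

4.17e-06 W/m²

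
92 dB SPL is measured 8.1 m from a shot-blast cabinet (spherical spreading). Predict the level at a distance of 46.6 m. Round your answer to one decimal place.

76.8 dB SPL

Spherical spreading from a point source gives a 20·log₁₀(r₂/r₁) drop.
L₂ = 92 − 20·log₁₀(46.6/8.1) = 92 − 15.198 = 76.80 dB SPL.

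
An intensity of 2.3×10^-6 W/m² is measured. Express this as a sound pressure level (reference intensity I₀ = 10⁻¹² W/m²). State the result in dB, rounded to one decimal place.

63.6 dB

I/I₀ = 2.3×10^-6/10⁻¹² = 2.3×10^6, and L = 10·log₁₀(I/I₀).
L = 10·(0.3617 + 6) = 63.62 dB.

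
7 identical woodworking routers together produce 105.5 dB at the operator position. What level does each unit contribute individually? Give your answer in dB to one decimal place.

97.0 dB

7 equal contributions raise the level by 10·log₁₀ 7 = 8.451 dB, so each unit alone gives 105.5 − 8.451.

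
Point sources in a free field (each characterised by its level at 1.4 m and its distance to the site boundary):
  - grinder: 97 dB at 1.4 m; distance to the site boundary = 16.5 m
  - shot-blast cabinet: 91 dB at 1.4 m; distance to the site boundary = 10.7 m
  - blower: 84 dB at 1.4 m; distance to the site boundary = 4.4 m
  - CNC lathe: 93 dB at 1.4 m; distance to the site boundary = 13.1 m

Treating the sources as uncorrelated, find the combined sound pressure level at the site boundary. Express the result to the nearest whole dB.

80 dB

Apply inverse-square spreading to bring every level to the receiver, then sum 10^(L/10).
grinder: 97 − 20·log₁₀(16.5/1.4) = 97 − 21.43 = 75.57 dB.
shot-blast cabinet: 91 − 20·log₁₀(10.7/1.4) = 91 − 17.67 = 73.33 dB.
blower: 84 − 20·log₁₀(4.4/1.4) = 84 − 9.95 = 74.05 dB.
CNC lathe: 93 − 20·log₁₀(13.1/1.4) = 93 − 19.42 = 73.58 dB.
Σ 10^(L/10) = 1.059e+08 → L_total = 10·log₁₀(1.059e+08) = 80.25 dB.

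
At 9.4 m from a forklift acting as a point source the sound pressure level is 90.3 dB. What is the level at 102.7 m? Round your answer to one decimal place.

For a point source, L₂ = L₁ − 20·log₁₀(r₂/r₁).
L₂ = 90.3 − 20·log₁₀(102.7/9.4) = 90.3 − 20.769 = 69.53 dB.

69.5 dB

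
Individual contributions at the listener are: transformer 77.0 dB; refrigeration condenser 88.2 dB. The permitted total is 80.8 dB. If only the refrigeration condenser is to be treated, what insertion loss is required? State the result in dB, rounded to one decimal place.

9.7 dB

Fixed contribution from the other source: Σ 10^(L/10) = 10^(77.0/10) = 5.012e+07 (77.00 dB).
To meet 80.8 dB overall, the treated refrigeration condenser may contribute at most 10^(80.8/10) − 5.012e+07 = 7.011e+07, i.e. 78.46 dB.
Required insertion loss = 88.2 − 78.46 = 9.74 dB.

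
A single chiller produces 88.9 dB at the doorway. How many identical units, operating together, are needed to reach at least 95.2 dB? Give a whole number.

5

Need L₁ + 10·log₁₀ N ≥ 95.2, i.e. log₁₀ N ≥ 0.63.
N ≥ 10^(6.3/10) = 4.266, so N = 5.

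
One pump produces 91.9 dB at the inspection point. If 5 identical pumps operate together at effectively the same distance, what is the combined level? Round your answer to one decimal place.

98.9 dB

With 5 equal, uncorrelated contributions the intensity is 5× that of one unit, giving a rise of 10·log₁₀ 5.
L_total = 91.9 + 10·log₁₀(5) = 91.9 + 6.990 = 98.89 dB.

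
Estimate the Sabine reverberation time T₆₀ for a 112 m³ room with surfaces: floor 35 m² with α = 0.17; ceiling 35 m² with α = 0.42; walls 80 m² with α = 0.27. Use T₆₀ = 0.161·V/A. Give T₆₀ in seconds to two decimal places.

0.43 s

Summing Sᵢαᵢ: 35·0.17 + 35·0.42 + 80·0.27 = 42.25 m².
T₆₀ = 0.161 × 112 / 42.25 = 0.427 s.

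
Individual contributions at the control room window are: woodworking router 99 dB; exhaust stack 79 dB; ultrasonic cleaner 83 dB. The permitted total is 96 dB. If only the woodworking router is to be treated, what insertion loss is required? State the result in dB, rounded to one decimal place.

The untreated sources together contribute 10^(79/10) + 10^(83/10) = 2.790e+08, i.e. 84.46 dB.
To meet 96 dB overall, the treated woodworking router may contribute at most 10^(96/10) − 2.790e+08 = 3.702e+09, i.e. 95.68 dB.
Required insertion loss = 99 − 95.68 = 3.32 dB.

3.3 dB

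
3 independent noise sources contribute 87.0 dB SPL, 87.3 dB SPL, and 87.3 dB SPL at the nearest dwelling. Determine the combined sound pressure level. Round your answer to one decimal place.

92.0 dB SPL

For uncorrelated sources the intensities add, so convert each level to linear form, sum, and take 10·log₁₀ of the total.
Σ 10^(L/10) = 10^(87.0/10) + 10^(87.3/10) + 10^(87.3/10) = 1.575e+09.
L_total = 10·log₁₀(1.575e+09) = 91.97 dB SPL.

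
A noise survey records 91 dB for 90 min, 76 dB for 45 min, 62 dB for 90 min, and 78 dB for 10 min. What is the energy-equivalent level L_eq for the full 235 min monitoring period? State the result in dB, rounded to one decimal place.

The energy average is taken in the linear domain: L_eq = 10·log₁₀[(Σ tᵢ·10^(Lᵢ/10))/T], T = 235 min.
Σ tᵢ·10^(Lᵢ/10) = 90·10^(91/10) + 45·10^(76/10) + 90·10^(62/10) + 10·10^(78/10) = 1.159e+11.
L_eq = 10·log₁₀(1.159e+11/235) = 86.93 dB.

86.9 dB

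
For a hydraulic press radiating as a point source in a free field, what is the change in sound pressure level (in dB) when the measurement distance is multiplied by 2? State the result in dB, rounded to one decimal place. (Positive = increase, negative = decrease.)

Point-source spreading: ΔL = −20·log₁₀(r₂/r₁).
ΔL = −20·log₁₀(2) = -6.02 dB.

-6.0 dB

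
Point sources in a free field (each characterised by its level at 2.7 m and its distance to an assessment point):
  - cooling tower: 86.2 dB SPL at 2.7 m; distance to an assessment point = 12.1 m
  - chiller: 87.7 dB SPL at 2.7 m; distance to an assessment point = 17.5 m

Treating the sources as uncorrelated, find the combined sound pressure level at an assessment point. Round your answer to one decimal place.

75.4 dB SPL

Propagate each source to the receiver with L = L_ref − 20·log₁₀(r/r_ref), then add intensities.
cooling tower: 86.2 − 20·log₁₀(12.1/2.7) = 86.2 − 13.03 = 73.17 dB SPL.
chiller: 87.7 − 20·log₁₀(17.5/2.7) = 87.7 − 16.23 = 71.47 dB SPL.
Σ 10^(L/10) = 3.477e+07 → L_total = 10·log₁₀(3.477e+07) = 75.41 dB SPL.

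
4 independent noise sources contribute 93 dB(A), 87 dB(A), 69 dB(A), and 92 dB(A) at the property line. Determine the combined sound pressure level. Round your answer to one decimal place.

96.1 dB(A)

Incoherent sources combine by intensity addition: L_total = 10·log₁₀(Σ 10^(L_i/10)).
Σ 10^(L/10) = 10^(93/10) + 10^(87/10) + 10^(69/10) + 10^(92/10) = 4.089e+09.
L_total = 10·log₁₀(4.089e+09) = 96.12 dB(A).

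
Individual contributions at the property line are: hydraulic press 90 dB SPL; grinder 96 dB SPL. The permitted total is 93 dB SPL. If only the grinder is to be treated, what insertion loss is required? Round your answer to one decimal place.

6.0 dB

The untreated sources together contribute 10^(90/10) = 1.000e+09, i.e. 90.00 dB SPL.
To meet 93 dB SPL overall, the treated grinder may contribute at most 10^(93/10) − 1.000e+09 = 9.953e+08, i.e. 89.98 dB SPL.
Required insertion loss = 96 − 89.98 = 6.02 dB.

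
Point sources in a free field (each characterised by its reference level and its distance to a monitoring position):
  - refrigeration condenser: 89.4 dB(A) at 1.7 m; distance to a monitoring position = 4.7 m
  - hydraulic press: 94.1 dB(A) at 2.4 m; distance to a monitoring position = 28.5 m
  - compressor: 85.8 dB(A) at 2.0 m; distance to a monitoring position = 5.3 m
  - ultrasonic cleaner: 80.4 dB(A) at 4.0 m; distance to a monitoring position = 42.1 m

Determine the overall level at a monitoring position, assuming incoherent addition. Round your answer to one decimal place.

Apply inverse-square spreading to bring every level to the receiver, then sum 10^(L/10).
refrigeration condenser: 89.4 − 20·log₁₀(4.7/1.7) = 89.4 − 8.83 = 80.57 dB(A).
hydraulic press: 94.1 − 20·log₁₀(28.5/2.4) = 94.1 − 21.49 = 72.61 dB(A).
compressor: 85.8 − 20·log₁₀(5.3/2.0) = 85.8 − 8.46 = 77.34 dB(A).
ultrasonic cleaner: 80.4 − 20·log₁₀(42.1/4.0) = 80.4 − 20.44 = 59.96 dB(A).
Σ 10^(L/10) = 1.873e+08 → L_total = 10·log₁₀(1.873e+08) = 82.73 dB(A).

82.7 dB(A)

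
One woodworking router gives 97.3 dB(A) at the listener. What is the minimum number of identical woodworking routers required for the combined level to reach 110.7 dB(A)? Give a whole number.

Need L₁ + 10·log₁₀ N ≥ 110.7, i.e. log₁₀ N ≥ 1.34.
N ≥ 10^(13.4/10) = 21.878, so N = 22.

22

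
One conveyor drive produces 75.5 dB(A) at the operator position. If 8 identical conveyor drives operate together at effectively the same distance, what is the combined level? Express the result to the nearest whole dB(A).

85 dB(A)

With 8 equal, uncorrelated contributions the intensity is 8× that of one unit, giving a rise of 10·log₁₀ 8.
L_total = 75.5 + 10·log₁₀(8) = 75.5 + 9.031 = 84.53 dB(A).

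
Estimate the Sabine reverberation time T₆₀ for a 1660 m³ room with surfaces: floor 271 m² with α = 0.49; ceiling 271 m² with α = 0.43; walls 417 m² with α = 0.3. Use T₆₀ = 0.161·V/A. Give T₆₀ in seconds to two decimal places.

0.71 s

Summing Sᵢαᵢ: 271·0.49 + 271·0.43 + 417·0.3 = 374.42 m².
T₆₀ = 0.161 × 1660 / 374.42 = 0.714 s.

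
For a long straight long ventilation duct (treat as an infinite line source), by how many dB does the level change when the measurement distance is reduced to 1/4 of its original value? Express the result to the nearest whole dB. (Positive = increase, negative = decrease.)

+6 dB

Line-source spreading: ΔL = −10·log₁₀(r₂/r₁).
ΔL = −10·log₁₀(0.25) = +6.02 dB.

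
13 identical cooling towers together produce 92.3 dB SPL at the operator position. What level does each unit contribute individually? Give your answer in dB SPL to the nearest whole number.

Dividing the total intensity by 13 lowers the level by 10·log₁₀ 13 = 11.139 dB: L₁ = 92.3 − 11.139.

81 dB SPL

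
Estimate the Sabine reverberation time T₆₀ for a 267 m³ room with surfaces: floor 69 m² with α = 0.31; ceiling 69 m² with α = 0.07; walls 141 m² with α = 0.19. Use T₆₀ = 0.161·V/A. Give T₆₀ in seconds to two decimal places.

Summing Sᵢαᵢ: 69·0.31 + 69·0.07 + 141·0.19 = 53.01 m².
T₆₀ = 0.161 × 267 / 53.01 = 0.811 s.

0.81 s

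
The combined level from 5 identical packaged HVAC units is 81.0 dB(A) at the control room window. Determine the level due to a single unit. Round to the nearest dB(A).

74 dB(A)

For N identical incoherent sources L_total = L₁ + 10·log₁₀ N, so L₁ = 81.0 − 10·log₁₀(5) = 81.0 − 6.990.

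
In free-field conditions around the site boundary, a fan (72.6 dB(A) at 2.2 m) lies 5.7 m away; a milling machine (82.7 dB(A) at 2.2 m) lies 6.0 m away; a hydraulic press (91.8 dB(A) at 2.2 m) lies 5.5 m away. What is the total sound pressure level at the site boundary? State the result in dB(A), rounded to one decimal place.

Apply inverse-square spreading to bring every level to the receiver, then sum 10^(L/10).
fan: 72.6 − 20·log₁₀(5.7/2.2) = 72.6 − 8.27 = 64.33 dB(A).
milling machine: 82.7 − 20·log₁₀(6.0/2.2) = 82.7 − 8.71 = 73.99 dB(A).
hydraulic press: 91.8 − 20·log₁₀(5.5/2.2) = 91.8 − 7.96 = 83.84 dB(A).
Σ 10^(L/10) = 2.699e+08 → L_total = 10·log₁₀(2.699e+08) = 84.31 dB(A).

84.3 dB(A)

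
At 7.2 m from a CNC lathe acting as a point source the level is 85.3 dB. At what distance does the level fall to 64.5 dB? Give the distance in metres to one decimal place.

The 20.8 dB drop corresponds to a distance ratio of 10^(20.8/20) for a point source.
r₂ = 7.2·10^((85.3−64.5)/20) = 7.2·10^(20.8/20) = 78.95 m.

78.9 m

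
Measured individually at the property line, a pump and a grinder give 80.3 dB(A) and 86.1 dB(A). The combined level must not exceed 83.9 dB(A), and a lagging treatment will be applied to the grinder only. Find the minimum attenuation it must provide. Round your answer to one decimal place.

Everything except the grinder sums to 10^(80.3/10) = 1.072e+08 in linear terms, 80.30 dB(A).
The limit corresponds to 10^(83.9/10) = 2.455e+08; subtracting the fixed part leaves 1.383e+08 for the grinder, i.e. 81.41 dB(A).
Required insertion loss = 86.1 − 81.41 = 4.69 dB.

4.7 dB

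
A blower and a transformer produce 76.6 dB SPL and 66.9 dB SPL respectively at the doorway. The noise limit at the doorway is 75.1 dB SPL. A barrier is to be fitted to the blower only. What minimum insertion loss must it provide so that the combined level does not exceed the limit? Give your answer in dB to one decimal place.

The untreated sources together contribute 10^(66.9/10) = 4.898e+06, i.e. 66.90 dB SPL.
To meet 75.1 dB SPL overall, the treated blower may contribute at most 10^(75.1/10) − 4.898e+06 = 2.746e+07, i.e. 74.39 dB SPL.
Required insertion loss = 76.6 − 74.39 = 2.21 dB.

2.2 dB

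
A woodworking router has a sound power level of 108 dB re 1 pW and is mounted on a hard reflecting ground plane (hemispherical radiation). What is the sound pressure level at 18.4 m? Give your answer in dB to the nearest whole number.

75 dB

Free-field hemispherical radiation: L_p = L_w − 10·log₁₀(2π·r²), r = 18.4 m.
2π·r² = 2127 m², 10·log₁₀ of that is 33.278 dB.
L_p = 108 − 33.278 = 74.72 dB.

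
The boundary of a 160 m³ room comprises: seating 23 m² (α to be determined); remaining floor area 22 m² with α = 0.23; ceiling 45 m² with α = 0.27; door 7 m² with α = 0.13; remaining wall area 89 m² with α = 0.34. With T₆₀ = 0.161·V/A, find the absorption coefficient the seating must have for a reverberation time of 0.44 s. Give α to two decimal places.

0.44

Required total absorption A = 0.161·160/0.44 = 58.55 m².
Absorption from the other surfaces = 22·0.23 + 45·0.27 + 7·0.13 + 89·0.34 = 48.38 m², so the seating must supply 10.17 m² over 23 m².
α = 10.17/23 = 0.442.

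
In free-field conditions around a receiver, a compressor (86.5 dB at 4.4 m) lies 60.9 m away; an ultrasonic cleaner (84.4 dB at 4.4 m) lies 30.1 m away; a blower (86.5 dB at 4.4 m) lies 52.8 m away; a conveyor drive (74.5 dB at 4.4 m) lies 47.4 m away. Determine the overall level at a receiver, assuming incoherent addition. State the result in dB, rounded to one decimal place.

First find each source's level at the receiver (point-source: −20·log₁₀(r/r_ref)), then combine on an intensity basis.
compressor: 86.5 − 20·log₁₀(60.9/4.4) = 86.5 − 22.82 = 63.68 dB.
ultrasonic cleaner: 84.4 − 20·log₁₀(30.1/4.4) = 84.4 − 16.70 = 67.70 dB.
blower: 86.5 − 20·log₁₀(52.8/4.4) = 86.5 − 21.58 = 64.92 dB.
conveyor drive: 74.5 − 20·log₁₀(47.4/4.4) = 74.5 − 20.65 = 53.85 dB.
Σ 10^(L/10) = 1.156e+07 → L_total = 10·log₁₀(1.156e+07) = 70.63 dB.

70.6 dB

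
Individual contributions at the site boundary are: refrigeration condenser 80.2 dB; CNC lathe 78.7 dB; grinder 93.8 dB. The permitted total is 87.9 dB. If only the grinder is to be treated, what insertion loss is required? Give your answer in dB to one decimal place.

7.4 dB

Everything except the grinder sums to 10^(80.2/10) + 10^(78.7/10) = 1.788e+08 in linear terms, 82.52 dB.
To meet 87.9 dB overall, the treated grinder may contribute at most 10^(87.9/10) − 1.788e+08 = 4.378e+08, i.e. 86.41 dB.
Required insertion loss = 93.8 − 86.41 = 7.39 dB.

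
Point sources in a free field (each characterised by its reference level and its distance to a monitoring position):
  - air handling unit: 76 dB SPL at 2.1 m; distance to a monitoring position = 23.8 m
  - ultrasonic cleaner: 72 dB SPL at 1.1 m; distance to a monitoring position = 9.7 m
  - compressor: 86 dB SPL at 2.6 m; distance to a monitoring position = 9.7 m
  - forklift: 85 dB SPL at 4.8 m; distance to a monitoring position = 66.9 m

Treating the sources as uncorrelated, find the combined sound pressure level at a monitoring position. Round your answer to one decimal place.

74.9 dB SPL

Propagate each source to the receiver with L = L_ref − 20·log₁₀(r/r_ref), then add intensities.
air handling unit: 76 − 20·log₁₀(23.8/2.1) = 76 − 21.09 = 54.91 dB SPL.
ultrasonic cleaner: 72 − 20·log₁₀(9.7/1.1) = 72 − 18.91 = 53.09 dB SPL.
compressor: 86 − 20·log₁₀(9.7/2.6) = 86 − 11.44 = 74.56 dB SPL.
forklift: 85 − 20·log₁₀(66.9/4.8) = 85 − 22.88 = 62.12 dB SPL.
Σ 10^(L/10) = 3.074e+07 → L_total = 10·log₁₀(3.074e+07) = 74.88 dB SPL.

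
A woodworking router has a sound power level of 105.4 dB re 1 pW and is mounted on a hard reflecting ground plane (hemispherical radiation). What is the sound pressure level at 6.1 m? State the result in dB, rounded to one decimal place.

81.7 dB

Free-field hemispherical radiation: L_p = L_w − 10·log₁₀(2π·r²), r = 6.1 m.
2π·r² = 233.8 m², 10·log₁₀ of that is 23.688 dB.
L_p = 105.4 − 23.688 = 81.71 dB.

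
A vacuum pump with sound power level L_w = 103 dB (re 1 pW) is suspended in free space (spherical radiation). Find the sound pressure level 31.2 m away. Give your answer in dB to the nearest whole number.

62 dB

L_p = L_w − 10·log₁₀(4π·r²) with r = 31.2 m.
4π·r² = 1.223e+04 m², 10·log₁₀ of that is 40.875 dB.
L_p = 103 − 40.875 = 62.12 dB.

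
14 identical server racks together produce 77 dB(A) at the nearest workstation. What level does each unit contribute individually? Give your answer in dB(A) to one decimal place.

Dividing the total intensity by 14 lowers the level by 10·log₁₀ 14 = 11.461 dB: L₁ = 77 − 11.461.

65.5 dB(A)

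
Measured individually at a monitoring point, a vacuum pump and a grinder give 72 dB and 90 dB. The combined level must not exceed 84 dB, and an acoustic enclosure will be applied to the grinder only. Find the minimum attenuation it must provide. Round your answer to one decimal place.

6.3 dB

The untreated sources together contribute 10^(72/10) = 1.585e+07, i.e. 72.00 dB.
The limit corresponds to 10^(84/10) = 2.512e+08; subtracting the fixed part leaves 2.353e+08 for the grinder, i.e. 83.72 dB.
So the grinder must be reduced from 90 to 83.72 dB: IL = 6.28 dB.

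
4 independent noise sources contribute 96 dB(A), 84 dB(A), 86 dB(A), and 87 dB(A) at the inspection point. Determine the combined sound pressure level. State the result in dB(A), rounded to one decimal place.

97.1 dB(A)

Incoherent sources combine by intensity addition: L_total = 10·log₁₀(Σ 10^(L_i/10)).
Σ 10^(L/10) = 10^(96/10) + 10^(84/10) + 10^(86/10) + 10^(87/10) = 5.132e+09.
L_total = 10·log₁₀(5.132e+09) = 97.10 dB(A).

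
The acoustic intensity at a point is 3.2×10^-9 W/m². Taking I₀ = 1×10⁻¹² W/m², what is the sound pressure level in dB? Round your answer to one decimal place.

35.1 dB

I/I₀ = 3.2×10^-9/10⁻¹² = 3.2×10^3, and L = 10·log₁₀(I/I₀).
L = 10·(0.5051 + 3) = 35.05 dB.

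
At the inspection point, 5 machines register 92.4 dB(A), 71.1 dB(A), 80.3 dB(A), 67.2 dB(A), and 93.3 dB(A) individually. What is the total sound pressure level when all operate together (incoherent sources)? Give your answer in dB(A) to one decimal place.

96.0 dB(A)

For uncorrelated sources the intensities add, so convert each level to linear form, sum, and take 10·log₁₀ of the total.
Σ 10^(L/10) = 10^(92.4/10) + 10^(71.1/10) + 10^(80.3/10) + 10^(67.2/10) + 10^(93.3/10) = 4.001e+09.
L_total = 10·log₁₀(4.001e+09) = 96.02 dB(A).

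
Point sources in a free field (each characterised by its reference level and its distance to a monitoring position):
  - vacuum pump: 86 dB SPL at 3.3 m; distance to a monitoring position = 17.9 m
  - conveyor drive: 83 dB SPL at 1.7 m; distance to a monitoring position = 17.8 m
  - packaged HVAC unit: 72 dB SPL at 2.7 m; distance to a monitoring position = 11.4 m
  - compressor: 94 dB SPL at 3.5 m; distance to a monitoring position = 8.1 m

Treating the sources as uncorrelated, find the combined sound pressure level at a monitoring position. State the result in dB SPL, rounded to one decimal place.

First find each source's level at the receiver (point-source: −20·log₁₀(r/r_ref)), then combine on an intensity basis.
vacuum pump: 86 − 20·log₁₀(17.9/3.3) = 86 − 14.69 = 71.31 dB SPL.
conveyor drive: 83 − 20·log₁₀(17.8/1.7) = 83 − 20.40 = 62.60 dB SPL.
packaged HVAC unit: 72 − 20·log₁₀(11.4/2.7) = 72 − 12.51 = 59.49 dB SPL.
compressor: 94 − 20·log₁₀(8.1/3.5) = 94 − 7.29 = 86.71 dB SPL.
Σ 10^(L/10) = 4.852e+08 → L_total = 10·log₁₀(4.852e+08) = 86.86 dB SPL.

86.9 dB SPL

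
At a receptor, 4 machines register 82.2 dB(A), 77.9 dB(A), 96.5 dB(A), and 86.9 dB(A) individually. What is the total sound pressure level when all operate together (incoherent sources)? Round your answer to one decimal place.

97.1 dB(A)

For uncorrelated sources the intensities add, so convert each level to linear form, sum, and take 10·log₁₀ of the total.
Σ 10^(L/10) = 10^(82.2/10) + 10^(77.9/10) + 10^(96.5/10) + 10^(86.9/10) = 5.184e+09.
L_total = 10·log₁₀(5.184e+09) = 97.15 dB(A).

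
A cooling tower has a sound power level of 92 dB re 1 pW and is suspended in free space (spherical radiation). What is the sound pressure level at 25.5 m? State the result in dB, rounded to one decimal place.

52.9 dB

Free-field spherical radiation: L_p = L_w − 10·log₁₀(4π·r²), r = 25.5 m.
4π·r² = 8171 m², 10·log₁₀ of that is 39.123 dB.
L_p = 92 − 39.123 = 52.88 dB.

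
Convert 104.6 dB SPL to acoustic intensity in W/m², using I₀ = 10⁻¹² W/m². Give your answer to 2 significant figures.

0.029 W/m²

I = I₀·10^(L/10) = 10⁻¹² × 10^(104.6/10) = 10^(-1.540).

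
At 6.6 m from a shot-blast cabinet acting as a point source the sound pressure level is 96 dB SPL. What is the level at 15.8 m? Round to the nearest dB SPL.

88 dB SPL

For a point source, L₂ = L₁ − 20·log₁₀(r₂/r₁).
L₂ = 96 − 20·log₁₀(15.8/6.6) = 96 − 7.582 = 88.42 dB SPL.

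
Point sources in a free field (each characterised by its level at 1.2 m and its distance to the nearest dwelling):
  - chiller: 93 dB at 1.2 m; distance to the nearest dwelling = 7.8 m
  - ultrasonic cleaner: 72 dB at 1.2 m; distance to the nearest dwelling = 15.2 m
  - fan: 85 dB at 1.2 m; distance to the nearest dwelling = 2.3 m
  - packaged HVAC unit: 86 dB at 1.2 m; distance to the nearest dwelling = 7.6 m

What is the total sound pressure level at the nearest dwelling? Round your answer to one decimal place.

First find each source's level at the receiver (point-source: −20·log₁₀(r/r_ref)), then combine on an intensity basis.
chiller: 93 − 20·log₁₀(7.8/1.2) = 93 − 16.26 = 76.74 dB.
ultrasonic cleaner: 72 − 20·log₁₀(15.2/1.2) = 72 − 22.05 = 49.95 dB.
fan: 85 − 20·log₁₀(2.3/1.2) = 85 − 5.65 = 79.35 dB.
packaged HVAC unit: 86 − 20·log₁₀(7.6/1.2) = 86 − 16.03 = 69.97 dB.
Σ 10^(L/10) = 1.433e+08 → L_total = 10·log₁₀(1.433e+08) = 81.56 dB.

81.6 dB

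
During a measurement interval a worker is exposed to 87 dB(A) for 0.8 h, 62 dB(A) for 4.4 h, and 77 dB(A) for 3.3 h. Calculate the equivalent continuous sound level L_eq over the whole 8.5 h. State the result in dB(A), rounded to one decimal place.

Weight each interval's intensity by its duration and average over T = 8.5 h:
Σ tᵢ·10^(Lᵢ/10) = 0.8·10^(87/10) + 4.4·10^(62/10) + 3.3·10^(77/10) = 5.733e+08.
L_eq = 10·log₁₀(5.733e+08/8.5) = 78.29 dB(A).

78.3 dB(A)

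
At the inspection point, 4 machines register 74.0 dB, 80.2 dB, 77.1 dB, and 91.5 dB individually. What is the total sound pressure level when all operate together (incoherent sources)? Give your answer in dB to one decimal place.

92.0 dB

Incoherent sources combine by intensity addition: L_total = 10·log₁₀(Σ 10^(L_i/10)).
Σ 10^(L/10) = 10^(74.0/10) + 10^(80.2/10) + 10^(77.1/10) + 10^(91.5/10) = 1.594e+09.
L_total = 10·log₁₀(1.594e+09) = 92.02 dB.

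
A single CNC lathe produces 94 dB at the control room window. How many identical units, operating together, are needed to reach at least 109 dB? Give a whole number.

The shortfall is 109 − 94 = 15.0 dB, and N units add 10·log₁₀ N, so need 10·log₁₀ N ≥ 15.0.
N ≥ 10^(15.0/10) = 31.623, so N = 32.

32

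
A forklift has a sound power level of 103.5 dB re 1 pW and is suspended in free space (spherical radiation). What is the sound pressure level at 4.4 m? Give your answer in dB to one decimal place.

79.6 dB

L_p = L_w − 10·log₁₀(4π·r²) with r = 4.4 m.
4π·r² = 243.3 m², 10·log₁₀ of that is 23.861 dB.
L_p = 103.5 − 23.861 = 79.64 dB.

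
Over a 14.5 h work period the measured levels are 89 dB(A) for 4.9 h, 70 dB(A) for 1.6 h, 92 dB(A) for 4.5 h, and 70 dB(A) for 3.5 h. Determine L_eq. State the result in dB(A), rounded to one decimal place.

The energy average is taken in the linear domain: L_eq = 10·log₁₀[(Σ tᵢ·10^(Lᵢ/10))/T], T = 14.5 h.
Σ tᵢ·10^(Lᵢ/10) = 4.9·10^(89/10) + 1.6·10^(70/10) + 4.5·10^(92/10) + 3.5·10^(70/10) = 1.108e+10.
L_eq = 10·log₁₀(1.108e+10/14.5) = 88.83 dB(A).

88.8 dB(A)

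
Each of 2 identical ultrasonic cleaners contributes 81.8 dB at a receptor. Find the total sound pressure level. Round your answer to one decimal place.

With 2 equal, uncorrelated contributions the intensity is 2× that of one unit, giving a rise of 10·log₁₀ 2.
L_total = 81.8 + 10·log₁₀(2) = 81.8 + 3.010 = 84.81 dB.

84.8 dB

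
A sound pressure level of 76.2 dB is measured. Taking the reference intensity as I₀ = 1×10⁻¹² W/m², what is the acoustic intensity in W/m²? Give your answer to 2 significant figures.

L = 10·log₁₀(I/I₀) ⇒ I = I₀·10^(L/10) = 10⁻¹² × 10^7.62.

4.2e-05 W/m²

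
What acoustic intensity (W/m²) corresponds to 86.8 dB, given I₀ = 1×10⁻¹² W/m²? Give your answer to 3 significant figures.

I = I₀·10^(L/10) = 10⁻¹² × 10^(86.8/10) = 10^(-3.320).

0.000479 W/m²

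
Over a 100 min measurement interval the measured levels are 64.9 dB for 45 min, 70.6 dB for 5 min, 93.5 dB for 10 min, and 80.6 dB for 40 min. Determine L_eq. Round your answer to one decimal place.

Weight each interval's intensity by its duration and average over T = 100 min:
Σ tᵢ·10^(Lᵢ/10) = 45·10^(64.9/10) + 5·10^(70.6/10) + 10·10^(93.5/10) + 40·10^(80.6/10) = 2.718e+10.
L_eq = 10·log₁₀(2.718e+10/100) = 84.34 dB.

84.3 dB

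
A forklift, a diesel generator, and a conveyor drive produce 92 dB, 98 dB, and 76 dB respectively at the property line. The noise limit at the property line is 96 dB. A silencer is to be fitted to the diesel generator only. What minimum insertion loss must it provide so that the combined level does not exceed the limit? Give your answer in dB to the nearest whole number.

Fixed contribution from the other sources: Σ 10^(L/10) = 10^(92/10) + 10^(76/10) = 1.625e+09 (92.11 dB).
To meet 96 dB overall, the treated diesel generator may contribute at most 10^(96/10) − 1.625e+09 = 2.356e+09, i.e. 93.72 dB.
Required insertion loss = 98 − 93.72 = 4.28 dB.

4 dB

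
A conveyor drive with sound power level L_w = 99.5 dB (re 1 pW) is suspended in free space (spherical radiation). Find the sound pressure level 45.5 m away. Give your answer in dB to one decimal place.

The power spreads over a sphere of area 4π·r², so L_p = L_w − 10·log₁₀(4π·r²).
4π·r² = 2.602e+04 m², 10·log₁₀ of that is 44.152 dB.
L_p = 99.5 − 44.152 = 55.35 dB.

55.3 dB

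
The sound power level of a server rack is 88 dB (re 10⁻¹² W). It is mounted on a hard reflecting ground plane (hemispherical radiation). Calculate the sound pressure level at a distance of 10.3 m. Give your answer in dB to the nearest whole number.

L_p = L_w − 10·log₁₀(2π·r²) with r = 10.3 m.
2π·r² = 666.6 m², 10·log₁₀ of that is 28.239 dB.
L_p = 88 − 28.239 = 59.76 dB.

60 dB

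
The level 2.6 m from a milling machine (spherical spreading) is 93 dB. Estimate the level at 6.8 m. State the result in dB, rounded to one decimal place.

For a point source, L₂ = L₁ − 20·log₁₀(r₂/r₁).
L₂ = 93 − 20·log₁₀(6.8/2.6) = 93 − 8.351 = 84.65 dB.

84.6 dB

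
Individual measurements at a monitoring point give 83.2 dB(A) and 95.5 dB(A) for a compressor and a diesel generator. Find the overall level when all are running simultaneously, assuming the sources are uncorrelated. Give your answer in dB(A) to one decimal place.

95.7 dB(A)

Incoherent sources combine by intensity addition: L_total = 10·log₁₀(Σ 10^(L_i/10)).
Σ 10^(L/10) = 10^(83.2/10) + 10^(95.5/10) = 3.757e+09.
L_total = 10·log₁₀(3.757e+09) = 95.75 dB(A).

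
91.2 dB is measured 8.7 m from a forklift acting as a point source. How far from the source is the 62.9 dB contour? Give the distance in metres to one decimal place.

For a point source L₁ − L₂ = 20·log₁₀(r₂/r₁), so r₂ = r₁·10^((L₁−L₂)/20).
r₂ = 8.7·10^((91.2−62.9)/20) = 8.7·10^(28.3/20) = 226.21 m.

226.2 m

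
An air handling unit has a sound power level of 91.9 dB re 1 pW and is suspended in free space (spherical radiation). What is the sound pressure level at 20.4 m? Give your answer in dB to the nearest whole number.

55 dB

L_p = L_w − 10·log₁₀(4π·r²) with r = 20.4 m.
4π·r² = 5230 m², 10·log₁₀ of that is 37.185 dB.
L_p = 91.9 − 37.185 = 54.72 dB.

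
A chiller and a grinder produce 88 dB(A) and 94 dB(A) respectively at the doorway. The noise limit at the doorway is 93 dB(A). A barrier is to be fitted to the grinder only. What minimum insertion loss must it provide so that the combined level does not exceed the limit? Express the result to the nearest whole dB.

Everything except the grinder sums to 10^(88/10) = 6.310e+08 in linear terms, 88.00 dB(A).
To meet 93 dB(A) overall, the treated grinder may contribute at most 10^(93/10) − 6.310e+08 = 1.364e+09, i.e. 91.35 dB(A).
Required insertion loss = 94 − 91.35 = 2.65 dB.

3 dB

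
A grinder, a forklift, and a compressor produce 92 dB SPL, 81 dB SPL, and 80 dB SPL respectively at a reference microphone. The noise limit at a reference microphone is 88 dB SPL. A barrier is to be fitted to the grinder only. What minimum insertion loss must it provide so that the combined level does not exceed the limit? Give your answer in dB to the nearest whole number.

6 dB

The untreated sources together contribute 10^(81/10) + 10^(80/10) = 2.259e+08, i.e. 83.54 dB SPL.
The limit corresponds to 10^(88/10) = 6.310e+08; subtracting the fixed part leaves 4.051e+08 for the grinder, i.e. 86.08 dB SPL.
Required insertion loss = 92 − 86.08 = 5.92 dB.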